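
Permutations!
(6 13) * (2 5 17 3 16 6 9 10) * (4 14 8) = (2 5 17 3 16 6 13 9 10)(4 14 8) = [0, 1, 5, 16, 14, 17, 13, 7, 4, 10, 2, 11, 12, 9, 8, 15, 6, 3]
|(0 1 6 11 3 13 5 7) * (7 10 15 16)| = 11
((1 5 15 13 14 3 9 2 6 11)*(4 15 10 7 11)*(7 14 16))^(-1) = (1 11 7 16 13 15 4 6 2 9 3 14 10 5)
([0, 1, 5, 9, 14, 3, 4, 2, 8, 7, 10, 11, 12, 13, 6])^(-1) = (2 7 9 3 5)(4 6 14)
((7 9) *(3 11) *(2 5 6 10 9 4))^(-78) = ((2 5 6 10 9 7 4)(3 11))^(-78) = (11)(2 4 7 9 10 6 5)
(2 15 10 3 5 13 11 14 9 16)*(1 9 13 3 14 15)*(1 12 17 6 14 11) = (1 9 16 2 12 17 6 14 13)(3 5)(10 11 15) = [0, 9, 12, 5, 4, 3, 14, 7, 8, 16, 11, 15, 17, 1, 13, 10, 2, 6]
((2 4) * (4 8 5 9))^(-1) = (2 4 9 5 8)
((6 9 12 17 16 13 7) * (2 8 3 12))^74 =(2 17 6 3 13)(7 8 16 9 12)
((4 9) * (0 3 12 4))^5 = ((0 3 12 4 9))^5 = (12)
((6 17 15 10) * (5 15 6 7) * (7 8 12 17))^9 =((5 15 10 8 12 17 6 7))^9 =(5 15 10 8 12 17 6 7)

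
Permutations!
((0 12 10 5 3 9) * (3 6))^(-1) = ((0 12 10 5 6 3 9))^(-1) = (0 9 3 6 5 10 12)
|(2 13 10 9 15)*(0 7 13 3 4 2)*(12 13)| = 21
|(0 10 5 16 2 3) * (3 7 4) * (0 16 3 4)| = 7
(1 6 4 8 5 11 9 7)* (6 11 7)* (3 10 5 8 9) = (1 11 3 10 5 7)(4 9 6) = [0, 11, 2, 10, 9, 7, 4, 1, 8, 6, 5, 3]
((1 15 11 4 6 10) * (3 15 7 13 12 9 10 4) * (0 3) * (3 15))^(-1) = (0 11 15)(1 10 9 12 13 7)(4 6)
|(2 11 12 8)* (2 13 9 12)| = 4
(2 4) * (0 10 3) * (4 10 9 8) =(0 9 8 4 2 10 3) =[9, 1, 10, 0, 2, 5, 6, 7, 4, 8, 3]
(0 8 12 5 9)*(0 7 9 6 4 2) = (0 8 12 5 6 4 2)(7 9) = [8, 1, 0, 3, 2, 6, 4, 9, 12, 7, 10, 11, 5]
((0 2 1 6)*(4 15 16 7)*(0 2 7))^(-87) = (0 15 7 16 4)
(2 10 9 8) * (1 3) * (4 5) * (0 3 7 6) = [3, 7, 10, 1, 5, 4, 0, 6, 2, 8, 9] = (0 3 1 7 6)(2 10 9 8)(4 5)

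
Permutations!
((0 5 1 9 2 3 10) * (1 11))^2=((0 5 11 1 9 2 3 10))^2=(0 11 9 3)(1 2 10 5)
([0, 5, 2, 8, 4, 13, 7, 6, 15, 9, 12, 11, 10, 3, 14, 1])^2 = [0, 13, 2, 15, 4, 3, 6, 7, 1, 9, 10, 11, 12, 8, 14, 5]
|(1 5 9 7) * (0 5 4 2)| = 7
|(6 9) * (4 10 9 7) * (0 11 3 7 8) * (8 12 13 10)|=|(0 11 3 7 4 8)(6 12 13 10 9)|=30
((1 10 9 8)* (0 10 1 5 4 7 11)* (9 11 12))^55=((0 10 11)(4 7 12 9 8 5))^55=(0 10 11)(4 7 12 9 8 5)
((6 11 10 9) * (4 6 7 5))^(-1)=((4 6 11 10 9 7 5))^(-1)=(4 5 7 9 10 11 6)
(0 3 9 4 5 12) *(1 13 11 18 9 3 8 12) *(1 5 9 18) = (18)(0 8 12)(1 13 11)(4 9) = [8, 13, 2, 3, 9, 5, 6, 7, 12, 4, 10, 1, 0, 11, 14, 15, 16, 17, 18]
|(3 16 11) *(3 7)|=4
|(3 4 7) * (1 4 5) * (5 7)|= |(1 4 5)(3 7)|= 6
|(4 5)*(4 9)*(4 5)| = 2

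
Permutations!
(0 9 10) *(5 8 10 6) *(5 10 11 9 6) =(0 6 10)(5 8 11 9) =[6, 1, 2, 3, 4, 8, 10, 7, 11, 5, 0, 9]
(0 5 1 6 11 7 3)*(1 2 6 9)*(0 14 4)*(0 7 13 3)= (0 5 2 6 11 13 3 14 4 7)(1 9)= [5, 9, 6, 14, 7, 2, 11, 0, 8, 1, 10, 13, 12, 3, 4]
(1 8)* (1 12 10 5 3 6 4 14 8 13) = (1 13)(3 6 4 14 8 12 10 5) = [0, 13, 2, 6, 14, 3, 4, 7, 12, 9, 5, 11, 10, 1, 8]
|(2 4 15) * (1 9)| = |(1 9)(2 4 15)| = 6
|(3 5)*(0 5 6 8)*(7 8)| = |(0 5 3 6 7 8)| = 6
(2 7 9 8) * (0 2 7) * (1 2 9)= [9, 2, 0, 3, 4, 5, 6, 1, 7, 8]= (0 9 8 7 1 2)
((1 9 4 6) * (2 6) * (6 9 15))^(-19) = ((1 15 6)(2 9 4))^(-19) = (1 6 15)(2 4 9)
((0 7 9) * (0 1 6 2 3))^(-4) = ((0 7 9 1 6 2 3))^(-4) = (0 1 3 9 2 7 6)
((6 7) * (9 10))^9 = (6 7)(9 10)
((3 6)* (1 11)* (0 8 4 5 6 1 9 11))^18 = (11)(0 6 8 3 4 1 5)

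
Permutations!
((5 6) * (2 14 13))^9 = (14)(5 6)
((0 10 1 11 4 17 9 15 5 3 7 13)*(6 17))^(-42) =(0 3 9 4 10 7 15 6 1 13 5 17 11)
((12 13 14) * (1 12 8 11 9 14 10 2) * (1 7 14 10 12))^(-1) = (2 10 9 11 8 14 7)(12 13) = ((2 7 14 8 11 9 10)(12 13))^(-1)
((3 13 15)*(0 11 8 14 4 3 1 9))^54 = (0 4 1 8 13)(3 9 14 15 11)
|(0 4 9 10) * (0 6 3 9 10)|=|(0 4 10 6 3 9)|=6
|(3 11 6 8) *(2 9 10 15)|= 4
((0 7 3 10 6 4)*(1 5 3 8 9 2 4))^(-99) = (0 9)(1 5 3 10 6)(2 7)(4 8)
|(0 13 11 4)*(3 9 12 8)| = 4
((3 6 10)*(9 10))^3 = (3 10 9 6)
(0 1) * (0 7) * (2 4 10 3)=(0 1 7)(2 4 10 3)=[1, 7, 4, 2, 10, 5, 6, 0, 8, 9, 3]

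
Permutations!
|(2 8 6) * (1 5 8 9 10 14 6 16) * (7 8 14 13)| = |(1 5 14 6 2 9 10 13 7 8 16)| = 11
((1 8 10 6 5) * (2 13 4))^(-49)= ((1 8 10 6 5)(2 13 4))^(-49)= (1 8 10 6 5)(2 4 13)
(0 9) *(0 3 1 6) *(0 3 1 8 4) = (0 9 1 6 3 8 4) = [9, 6, 2, 8, 0, 5, 3, 7, 4, 1]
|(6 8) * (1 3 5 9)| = |(1 3 5 9)(6 8)| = 4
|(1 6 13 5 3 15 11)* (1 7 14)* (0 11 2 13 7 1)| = |(0 11 1 6 7 14)(2 13 5 3 15)| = 30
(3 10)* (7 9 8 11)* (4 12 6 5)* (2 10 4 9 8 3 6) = (2 10 6 5 9 3 4 12)(7 8 11) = [0, 1, 10, 4, 12, 9, 5, 8, 11, 3, 6, 7, 2]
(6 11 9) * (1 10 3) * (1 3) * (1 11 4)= (1 10 11 9 6 4)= [0, 10, 2, 3, 1, 5, 4, 7, 8, 6, 11, 9]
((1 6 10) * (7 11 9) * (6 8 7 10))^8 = ((1 8 7 11 9 10))^8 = (1 7 9)(8 11 10)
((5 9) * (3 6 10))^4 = ((3 6 10)(5 9))^4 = (3 6 10)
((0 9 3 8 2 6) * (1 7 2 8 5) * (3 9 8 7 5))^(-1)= (9)(0 6 2 7 8)(1 5)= ((9)(0 8 7 2 6)(1 5))^(-1)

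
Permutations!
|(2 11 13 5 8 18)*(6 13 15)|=8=|(2 11 15 6 13 5 8 18)|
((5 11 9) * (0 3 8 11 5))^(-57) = ((0 3 8 11 9))^(-57) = (0 11 3 9 8)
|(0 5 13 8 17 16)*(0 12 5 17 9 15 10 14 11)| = 12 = |(0 17 16 12 5 13 8 9 15 10 14 11)|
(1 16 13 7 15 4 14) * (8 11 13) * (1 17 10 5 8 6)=(1 16 6)(4 14 17 10 5 8 11 13 7 15)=[0, 16, 2, 3, 14, 8, 1, 15, 11, 9, 5, 13, 12, 7, 17, 4, 6, 10]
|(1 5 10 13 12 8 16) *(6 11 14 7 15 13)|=|(1 5 10 6 11 14 7 15 13 12 8 16)|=12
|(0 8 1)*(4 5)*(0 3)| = 4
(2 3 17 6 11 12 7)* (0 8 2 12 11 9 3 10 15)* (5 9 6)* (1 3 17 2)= (0 8 1 3 2 10 15)(5 9 17)(7 12)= [8, 3, 10, 2, 4, 9, 6, 12, 1, 17, 15, 11, 7, 13, 14, 0, 16, 5]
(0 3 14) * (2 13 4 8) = (0 3 14)(2 13 4 8) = [3, 1, 13, 14, 8, 5, 6, 7, 2, 9, 10, 11, 12, 4, 0]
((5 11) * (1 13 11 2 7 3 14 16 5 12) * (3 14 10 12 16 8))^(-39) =(1 3 7 16)(2 11 12 8)(5 13 10 14)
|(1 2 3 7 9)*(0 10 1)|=|(0 10 1 2 3 7 9)|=7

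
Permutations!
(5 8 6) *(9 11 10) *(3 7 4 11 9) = (3 7 4 11 10)(5 8 6) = [0, 1, 2, 7, 11, 8, 5, 4, 6, 9, 3, 10]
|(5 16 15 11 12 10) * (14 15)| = |(5 16 14 15 11 12 10)| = 7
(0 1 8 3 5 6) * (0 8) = (0 1)(3 5 6 8) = [1, 0, 2, 5, 4, 6, 8, 7, 3]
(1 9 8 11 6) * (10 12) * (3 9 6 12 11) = (1 6)(3 9 8)(10 11 12) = [0, 6, 2, 9, 4, 5, 1, 7, 3, 8, 11, 12, 10]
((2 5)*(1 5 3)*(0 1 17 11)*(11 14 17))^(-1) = ((0 1 5 2 3 11)(14 17))^(-1) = (0 11 3 2 5 1)(14 17)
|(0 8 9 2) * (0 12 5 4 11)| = 8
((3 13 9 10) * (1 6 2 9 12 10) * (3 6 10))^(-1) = (1 9 2 6 10)(3 12 13)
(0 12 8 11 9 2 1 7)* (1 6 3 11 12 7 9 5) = (0 7)(1 9 2 6 3 11 5)(8 12) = [7, 9, 6, 11, 4, 1, 3, 0, 12, 2, 10, 5, 8]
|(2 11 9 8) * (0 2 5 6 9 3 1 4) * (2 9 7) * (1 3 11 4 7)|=|(11)(0 9 8 5 6 1 7 2 4)|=9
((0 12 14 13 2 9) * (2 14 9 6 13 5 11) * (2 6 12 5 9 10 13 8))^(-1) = (0 9 14 13 10 12 2 8 6 11 5)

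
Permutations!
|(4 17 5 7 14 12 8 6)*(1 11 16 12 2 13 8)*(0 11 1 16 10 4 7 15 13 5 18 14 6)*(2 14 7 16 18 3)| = 55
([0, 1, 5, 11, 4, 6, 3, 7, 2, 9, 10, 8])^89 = (2 8 11 3 6 5)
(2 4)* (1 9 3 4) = (1 9 3 4 2) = [0, 9, 1, 4, 2, 5, 6, 7, 8, 3]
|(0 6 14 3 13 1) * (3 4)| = 7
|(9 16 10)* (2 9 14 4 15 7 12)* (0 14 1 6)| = 12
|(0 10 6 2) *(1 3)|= 4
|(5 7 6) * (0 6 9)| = 5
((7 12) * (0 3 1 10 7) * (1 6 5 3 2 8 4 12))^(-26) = ((0 2 8 4 12)(1 10 7)(3 6 5))^(-26) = (0 12 4 8 2)(1 10 7)(3 6 5)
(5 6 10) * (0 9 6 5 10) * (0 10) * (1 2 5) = (0 9 6 10)(1 2 5) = [9, 2, 5, 3, 4, 1, 10, 7, 8, 6, 0]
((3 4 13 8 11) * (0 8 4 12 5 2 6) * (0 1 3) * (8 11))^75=(0 11)(1 5)(2 3)(4 13)(6 12)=((0 11)(1 3 12 5 2 6)(4 13))^75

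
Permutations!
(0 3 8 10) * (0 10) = (10)(0 3 8) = [3, 1, 2, 8, 4, 5, 6, 7, 0, 9, 10]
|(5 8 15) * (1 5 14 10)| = |(1 5 8 15 14 10)| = 6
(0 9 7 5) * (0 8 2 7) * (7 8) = (0 9)(2 8)(5 7) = [9, 1, 8, 3, 4, 7, 6, 5, 2, 0]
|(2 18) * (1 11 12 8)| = |(1 11 12 8)(2 18)| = 4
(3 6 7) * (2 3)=(2 3 6 7)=[0, 1, 3, 6, 4, 5, 7, 2]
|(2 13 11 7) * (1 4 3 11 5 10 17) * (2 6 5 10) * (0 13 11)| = |(0 13 10 17 1 4 3)(2 11 7 6 5)| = 35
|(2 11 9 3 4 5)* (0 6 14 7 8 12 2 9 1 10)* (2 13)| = 44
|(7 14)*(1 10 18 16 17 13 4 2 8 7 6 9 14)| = 30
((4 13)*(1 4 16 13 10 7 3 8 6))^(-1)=(1 6 8 3 7 10 4)(13 16)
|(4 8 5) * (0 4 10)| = |(0 4 8 5 10)| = 5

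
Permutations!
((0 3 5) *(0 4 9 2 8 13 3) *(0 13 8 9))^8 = (0 5 13 4 3)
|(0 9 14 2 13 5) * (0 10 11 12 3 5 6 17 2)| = 60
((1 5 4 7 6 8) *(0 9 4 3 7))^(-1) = ((0 9 4)(1 5 3 7 6 8))^(-1) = (0 4 9)(1 8 6 7 3 5)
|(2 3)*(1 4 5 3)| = 5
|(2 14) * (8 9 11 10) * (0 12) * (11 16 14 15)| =8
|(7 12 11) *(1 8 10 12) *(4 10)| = 7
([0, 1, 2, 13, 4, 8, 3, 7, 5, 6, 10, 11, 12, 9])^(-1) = (3 6 9 13)(5 8)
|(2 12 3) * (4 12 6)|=5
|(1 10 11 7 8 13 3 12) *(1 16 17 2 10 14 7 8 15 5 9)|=18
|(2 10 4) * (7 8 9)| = 3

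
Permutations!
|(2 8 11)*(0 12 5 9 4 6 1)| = 21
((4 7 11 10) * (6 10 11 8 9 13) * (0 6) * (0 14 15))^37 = ((0 6 10 4 7 8 9 13 14 15))^37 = (0 13 7 6 14 8 10 15 9 4)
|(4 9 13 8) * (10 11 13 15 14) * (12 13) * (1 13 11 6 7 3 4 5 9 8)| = |(1 13)(3 4 8 5 9 15 14 10 6 7)(11 12)| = 10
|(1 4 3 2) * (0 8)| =|(0 8)(1 4 3 2)| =4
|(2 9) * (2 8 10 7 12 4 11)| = |(2 9 8 10 7 12 4 11)| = 8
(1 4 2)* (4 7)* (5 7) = (1 5 7 4 2) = [0, 5, 1, 3, 2, 7, 6, 4]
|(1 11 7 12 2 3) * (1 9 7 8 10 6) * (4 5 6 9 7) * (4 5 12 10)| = |(1 11 8 4 12 2 3 7 10 9 5 6)| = 12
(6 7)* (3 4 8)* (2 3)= (2 3 4 8)(6 7)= [0, 1, 3, 4, 8, 5, 7, 6, 2]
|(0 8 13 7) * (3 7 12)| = |(0 8 13 12 3 7)| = 6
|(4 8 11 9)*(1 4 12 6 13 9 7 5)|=|(1 4 8 11 7 5)(6 13 9 12)|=12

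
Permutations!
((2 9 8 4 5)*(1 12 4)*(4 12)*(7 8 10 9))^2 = ((12)(1 4 5 2 7 8)(9 10))^2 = (12)(1 5 7)(2 8 4)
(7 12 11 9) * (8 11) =[0, 1, 2, 3, 4, 5, 6, 12, 11, 7, 10, 9, 8] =(7 12 8 11 9)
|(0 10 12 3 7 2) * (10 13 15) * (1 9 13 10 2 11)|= 11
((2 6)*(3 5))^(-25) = (2 6)(3 5)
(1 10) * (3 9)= [0, 10, 2, 9, 4, 5, 6, 7, 8, 3, 1]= (1 10)(3 9)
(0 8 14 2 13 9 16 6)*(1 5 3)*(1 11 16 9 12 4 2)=(0 8 14 1 5 3 11 16 6)(2 13 12 4)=[8, 5, 13, 11, 2, 3, 0, 7, 14, 9, 10, 16, 4, 12, 1, 15, 6]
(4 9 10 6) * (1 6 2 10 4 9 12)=[0, 6, 10, 3, 12, 5, 9, 7, 8, 4, 2, 11, 1]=(1 6 9 4 12)(2 10)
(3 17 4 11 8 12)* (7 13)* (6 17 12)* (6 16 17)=(3 12)(4 11 8 16 17)(7 13)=[0, 1, 2, 12, 11, 5, 6, 13, 16, 9, 10, 8, 3, 7, 14, 15, 17, 4]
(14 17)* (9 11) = (9 11)(14 17) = [0, 1, 2, 3, 4, 5, 6, 7, 8, 11, 10, 9, 12, 13, 17, 15, 16, 14]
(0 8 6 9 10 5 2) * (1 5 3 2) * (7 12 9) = (0 8 6 7 12 9 10 3 2)(1 5) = [8, 5, 0, 2, 4, 1, 7, 12, 6, 10, 3, 11, 9]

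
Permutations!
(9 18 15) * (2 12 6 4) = (2 12 6 4)(9 18 15) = [0, 1, 12, 3, 2, 5, 4, 7, 8, 18, 10, 11, 6, 13, 14, 9, 16, 17, 15]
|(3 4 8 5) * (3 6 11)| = |(3 4 8 5 6 11)| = 6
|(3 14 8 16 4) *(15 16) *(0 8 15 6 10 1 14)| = 10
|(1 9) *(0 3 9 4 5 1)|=3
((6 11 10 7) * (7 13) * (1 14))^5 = (1 14)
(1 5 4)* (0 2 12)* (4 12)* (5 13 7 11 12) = (0 2 4 1 13 7 11 12) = [2, 13, 4, 3, 1, 5, 6, 11, 8, 9, 10, 12, 0, 7]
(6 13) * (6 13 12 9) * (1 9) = (13)(1 9 6 12) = [0, 9, 2, 3, 4, 5, 12, 7, 8, 6, 10, 11, 1, 13]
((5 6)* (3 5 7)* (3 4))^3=((3 5 6 7 4))^3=(3 7 5 4 6)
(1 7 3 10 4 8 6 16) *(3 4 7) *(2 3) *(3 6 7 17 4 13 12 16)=(1 2 6 3 10 17 4 8 7 13 12 16)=[0, 2, 6, 10, 8, 5, 3, 13, 7, 9, 17, 11, 16, 12, 14, 15, 1, 4]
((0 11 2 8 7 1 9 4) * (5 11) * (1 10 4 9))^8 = ((0 5 11 2 8 7 10 4))^8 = (11)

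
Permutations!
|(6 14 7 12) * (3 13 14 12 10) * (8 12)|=15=|(3 13 14 7 10)(6 8 12)|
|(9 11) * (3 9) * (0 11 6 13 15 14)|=8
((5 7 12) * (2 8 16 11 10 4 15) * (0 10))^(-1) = ((0 10 4 15 2 8 16 11)(5 7 12))^(-1) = (0 11 16 8 2 15 4 10)(5 12 7)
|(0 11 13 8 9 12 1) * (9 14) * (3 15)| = 8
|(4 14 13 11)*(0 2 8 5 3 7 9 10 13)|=|(0 2 8 5 3 7 9 10 13 11 4 14)|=12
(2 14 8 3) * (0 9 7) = (0 9 7)(2 14 8 3) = [9, 1, 14, 2, 4, 5, 6, 0, 3, 7, 10, 11, 12, 13, 8]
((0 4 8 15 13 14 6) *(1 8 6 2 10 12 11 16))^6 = (1 10 15 11 14)(2 8 12 13 16)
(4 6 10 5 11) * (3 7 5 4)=[0, 1, 2, 7, 6, 11, 10, 5, 8, 9, 4, 3]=(3 7 5 11)(4 6 10)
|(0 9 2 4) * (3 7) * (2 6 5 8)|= |(0 9 6 5 8 2 4)(3 7)|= 14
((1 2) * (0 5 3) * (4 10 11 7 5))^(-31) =(0 7 4 5 10 3 11)(1 2)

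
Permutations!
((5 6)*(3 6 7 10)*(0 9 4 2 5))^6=((0 9 4 2 5 7 10 3 6))^6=(0 10 2)(3 5 9)(4 6 7)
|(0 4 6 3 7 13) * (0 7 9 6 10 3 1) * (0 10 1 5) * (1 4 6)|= 12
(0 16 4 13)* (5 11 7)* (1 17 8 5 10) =[16, 17, 2, 3, 13, 11, 6, 10, 5, 9, 1, 7, 12, 0, 14, 15, 4, 8] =(0 16 4 13)(1 17 8 5 11 7 10)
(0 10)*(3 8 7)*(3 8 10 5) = (0 5 3 10)(7 8) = [5, 1, 2, 10, 4, 3, 6, 8, 7, 9, 0]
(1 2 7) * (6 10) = [0, 2, 7, 3, 4, 5, 10, 1, 8, 9, 6] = (1 2 7)(6 10)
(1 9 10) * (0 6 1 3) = (0 6 1 9 10 3) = [6, 9, 2, 0, 4, 5, 1, 7, 8, 10, 3]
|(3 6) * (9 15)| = |(3 6)(9 15)| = 2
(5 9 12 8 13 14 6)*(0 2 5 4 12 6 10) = (0 2 5 9 6 4 12 8 13 14 10) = [2, 1, 5, 3, 12, 9, 4, 7, 13, 6, 0, 11, 8, 14, 10]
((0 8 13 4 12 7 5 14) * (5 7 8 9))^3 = (0 14 5 9)(4 13 8 12)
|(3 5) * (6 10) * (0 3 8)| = 4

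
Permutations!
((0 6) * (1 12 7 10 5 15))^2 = (1 7 5)(10 15 12)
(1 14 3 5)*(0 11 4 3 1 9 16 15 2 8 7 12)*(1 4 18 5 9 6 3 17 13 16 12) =(0 11 18 5 6 3 9 12)(1 14 4 17 13 16 15 2 8 7) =[11, 14, 8, 9, 17, 6, 3, 1, 7, 12, 10, 18, 0, 16, 4, 2, 15, 13, 5]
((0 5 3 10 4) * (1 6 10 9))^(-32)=(10)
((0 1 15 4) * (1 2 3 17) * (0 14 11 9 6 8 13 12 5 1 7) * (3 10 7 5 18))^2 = ((0 2 10 7)(1 15 4 14 11 9 6 8 13 12 18 3 17 5))^2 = (0 10)(1 4 11 6 13 18 17)(2 7)(3 5 15 14 9 8 12)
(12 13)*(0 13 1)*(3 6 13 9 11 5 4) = [9, 0, 2, 6, 3, 4, 13, 7, 8, 11, 10, 5, 1, 12] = (0 9 11 5 4 3 6 13 12 1)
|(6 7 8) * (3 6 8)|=|(8)(3 6 7)|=3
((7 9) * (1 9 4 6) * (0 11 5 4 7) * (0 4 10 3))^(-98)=(0 5 3 11 10)(1 4)(6 9)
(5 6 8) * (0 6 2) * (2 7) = (0 6 8 5 7 2) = [6, 1, 0, 3, 4, 7, 8, 2, 5]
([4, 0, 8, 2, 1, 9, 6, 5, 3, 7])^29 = (0 1 4)(2 3 8)(5 7 9)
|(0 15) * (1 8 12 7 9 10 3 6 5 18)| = 10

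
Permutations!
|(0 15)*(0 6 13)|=4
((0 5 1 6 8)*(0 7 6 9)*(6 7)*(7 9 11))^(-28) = ((0 5 1 11 7 9)(6 8))^(-28) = (0 1 7)(5 11 9)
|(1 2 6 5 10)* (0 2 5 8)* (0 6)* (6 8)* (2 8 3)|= 12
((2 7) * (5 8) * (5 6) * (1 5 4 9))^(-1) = (1 9 4 6 8 5)(2 7)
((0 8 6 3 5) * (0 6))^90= ((0 8)(3 5 6))^90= (8)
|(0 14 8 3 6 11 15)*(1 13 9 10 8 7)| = 12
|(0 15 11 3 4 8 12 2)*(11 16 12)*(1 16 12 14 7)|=|(0 15 12 2)(1 16 14 7)(3 4 8 11)|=4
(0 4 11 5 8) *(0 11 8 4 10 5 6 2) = (0 10 5 4 8 11 6 2) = [10, 1, 0, 3, 8, 4, 2, 7, 11, 9, 5, 6]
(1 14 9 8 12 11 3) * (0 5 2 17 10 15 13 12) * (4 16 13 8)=(0 5 2 17 10 15 8)(1 14 9 4 16 13 12 11 3)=[5, 14, 17, 1, 16, 2, 6, 7, 0, 4, 15, 3, 11, 12, 9, 8, 13, 10]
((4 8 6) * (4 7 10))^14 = (4 10 7 6 8)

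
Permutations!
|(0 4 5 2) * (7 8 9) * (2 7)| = 7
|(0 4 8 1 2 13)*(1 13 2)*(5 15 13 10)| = |(0 4 8 10 5 15 13)| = 7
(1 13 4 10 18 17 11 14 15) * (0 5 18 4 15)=[5, 13, 2, 3, 10, 18, 6, 7, 8, 9, 4, 14, 12, 15, 0, 1, 16, 11, 17]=(0 5 18 17 11 14)(1 13 15)(4 10)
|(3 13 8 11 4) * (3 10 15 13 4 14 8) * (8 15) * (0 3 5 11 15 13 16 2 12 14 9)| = |(0 3 4 10 8 15 16 2 12 14 13 5 11 9)| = 14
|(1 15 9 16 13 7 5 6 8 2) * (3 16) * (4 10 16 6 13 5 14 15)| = 14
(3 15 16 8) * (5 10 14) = [0, 1, 2, 15, 4, 10, 6, 7, 3, 9, 14, 11, 12, 13, 5, 16, 8] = (3 15 16 8)(5 10 14)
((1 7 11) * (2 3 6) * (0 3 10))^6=(11)(0 3 6 2 10)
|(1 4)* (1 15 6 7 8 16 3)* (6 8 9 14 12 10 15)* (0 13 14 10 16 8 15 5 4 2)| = 24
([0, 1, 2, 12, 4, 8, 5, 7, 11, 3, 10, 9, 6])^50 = (3 12 6 5 8 11 9)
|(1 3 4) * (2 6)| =6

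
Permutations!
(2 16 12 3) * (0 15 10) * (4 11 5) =[15, 1, 16, 2, 11, 4, 6, 7, 8, 9, 0, 5, 3, 13, 14, 10, 12] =(0 15 10)(2 16 12 3)(4 11 5)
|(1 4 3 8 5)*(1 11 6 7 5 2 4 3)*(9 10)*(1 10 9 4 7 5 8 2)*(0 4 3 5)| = 11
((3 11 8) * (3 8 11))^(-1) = (11)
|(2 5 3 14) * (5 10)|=5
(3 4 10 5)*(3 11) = (3 4 10 5 11) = [0, 1, 2, 4, 10, 11, 6, 7, 8, 9, 5, 3]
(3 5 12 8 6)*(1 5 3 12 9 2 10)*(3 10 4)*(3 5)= (1 3 10)(2 4 5 9)(6 12 8)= [0, 3, 4, 10, 5, 9, 12, 7, 6, 2, 1, 11, 8]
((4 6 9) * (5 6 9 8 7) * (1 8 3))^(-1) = ((1 8 7 5 6 3)(4 9))^(-1) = (1 3 6 5 7 8)(4 9)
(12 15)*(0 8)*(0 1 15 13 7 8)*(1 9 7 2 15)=(2 15 12 13)(7 8 9)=[0, 1, 15, 3, 4, 5, 6, 8, 9, 7, 10, 11, 13, 2, 14, 12]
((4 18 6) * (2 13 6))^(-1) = (2 18 4 6 13)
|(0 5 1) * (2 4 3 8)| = 12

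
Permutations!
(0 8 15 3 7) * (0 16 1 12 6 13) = (0 8 15 3 7 16 1 12 6 13) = [8, 12, 2, 7, 4, 5, 13, 16, 15, 9, 10, 11, 6, 0, 14, 3, 1]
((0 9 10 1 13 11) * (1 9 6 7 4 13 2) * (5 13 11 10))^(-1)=(0 11 4 7 6)(1 2)(5 9 10 13)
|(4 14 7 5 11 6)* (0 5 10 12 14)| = 20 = |(0 5 11 6 4)(7 10 12 14)|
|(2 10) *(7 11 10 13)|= 5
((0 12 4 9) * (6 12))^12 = (0 12 9 6 4)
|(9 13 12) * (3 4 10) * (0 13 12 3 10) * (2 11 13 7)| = 14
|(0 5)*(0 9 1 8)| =5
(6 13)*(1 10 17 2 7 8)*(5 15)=(1 10 17 2 7 8)(5 15)(6 13)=[0, 10, 7, 3, 4, 15, 13, 8, 1, 9, 17, 11, 12, 6, 14, 5, 16, 2]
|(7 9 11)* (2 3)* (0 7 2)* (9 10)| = |(0 7 10 9 11 2 3)| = 7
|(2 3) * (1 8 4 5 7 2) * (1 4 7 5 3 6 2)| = |(1 8 7)(2 6)(3 4)| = 6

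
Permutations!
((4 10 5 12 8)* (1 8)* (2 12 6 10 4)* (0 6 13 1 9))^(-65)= ((0 6 10 5 13 1 8 2 12 9))^(-65)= (0 1)(2 10)(5 12)(6 8)(9 13)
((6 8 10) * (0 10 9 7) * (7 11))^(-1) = ((0 10 6 8 9 11 7))^(-1) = (0 7 11 9 8 6 10)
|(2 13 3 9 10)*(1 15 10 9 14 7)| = |(1 15 10 2 13 3 14 7)| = 8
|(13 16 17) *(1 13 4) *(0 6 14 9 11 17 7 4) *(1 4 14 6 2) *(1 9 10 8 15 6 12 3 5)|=|(0 2 9 11 17)(1 13 16 7 14 10 8 15 6 12 3 5)|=60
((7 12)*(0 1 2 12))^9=((0 1 2 12 7))^9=(0 7 12 2 1)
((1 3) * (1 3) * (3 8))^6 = (8)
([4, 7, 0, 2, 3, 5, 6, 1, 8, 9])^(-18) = (9)(0 3)(2 4)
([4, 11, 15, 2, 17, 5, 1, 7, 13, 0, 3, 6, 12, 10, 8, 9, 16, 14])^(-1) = [9, 6, 3, 10, 0, 5, 11, 7, 14, 15, 13, 1, 12, 8, 17, 2, 16, 4]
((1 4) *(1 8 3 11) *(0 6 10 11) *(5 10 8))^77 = ((0 6 8 3)(1 4 5 10 11))^77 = (0 6 8 3)(1 5 11 4 10)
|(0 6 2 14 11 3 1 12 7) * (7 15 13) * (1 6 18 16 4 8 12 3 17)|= 63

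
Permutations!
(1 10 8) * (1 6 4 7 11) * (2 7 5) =(1 10 8 6 4 5 2 7 11) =[0, 10, 7, 3, 5, 2, 4, 11, 6, 9, 8, 1]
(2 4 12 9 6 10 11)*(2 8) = (2 4 12 9 6 10 11 8) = [0, 1, 4, 3, 12, 5, 10, 7, 2, 6, 11, 8, 9]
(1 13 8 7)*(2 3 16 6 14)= (1 13 8 7)(2 3 16 6 14)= [0, 13, 3, 16, 4, 5, 14, 1, 7, 9, 10, 11, 12, 8, 2, 15, 6]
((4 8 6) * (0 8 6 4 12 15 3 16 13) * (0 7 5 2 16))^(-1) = ((0 8 4 6 12 15 3)(2 16 13 7 5))^(-1) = (0 3 15 12 6 4 8)(2 5 7 13 16)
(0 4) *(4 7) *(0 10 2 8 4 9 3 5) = (0 7 9 3 5)(2 8 4 10) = [7, 1, 8, 5, 10, 0, 6, 9, 4, 3, 2]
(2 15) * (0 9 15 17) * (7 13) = [9, 1, 17, 3, 4, 5, 6, 13, 8, 15, 10, 11, 12, 7, 14, 2, 16, 0] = (0 9 15 2 17)(7 13)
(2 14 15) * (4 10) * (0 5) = (0 5)(2 14 15)(4 10) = [5, 1, 14, 3, 10, 0, 6, 7, 8, 9, 4, 11, 12, 13, 15, 2]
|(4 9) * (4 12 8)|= |(4 9 12 8)|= 4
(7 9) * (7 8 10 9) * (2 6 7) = [0, 1, 6, 3, 4, 5, 7, 2, 10, 8, 9] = (2 6 7)(8 10 9)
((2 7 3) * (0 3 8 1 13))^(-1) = (0 13 1 8 7 2 3)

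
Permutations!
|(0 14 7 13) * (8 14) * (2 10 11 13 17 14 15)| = |(0 8 15 2 10 11 13)(7 17 14)| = 21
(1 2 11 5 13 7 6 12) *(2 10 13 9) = (1 10 13 7 6 12)(2 11 5 9) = [0, 10, 11, 3, 4, 9, 12, 6, 8, 2, 13, 5, 1, 7]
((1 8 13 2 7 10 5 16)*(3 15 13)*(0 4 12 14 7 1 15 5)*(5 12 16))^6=((0 4 16 15 13 2 1 8 3 12 14 7 10))^6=(0 1 10 2 7 13 14 15 12 16 3 4 8)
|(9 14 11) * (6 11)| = 4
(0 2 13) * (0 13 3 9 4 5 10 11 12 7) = (13)(0 2 3 9 4 5 10 11 12 7) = [2, 1, 3, 9, 5, 10, 6, 0, 8, 4, 11, 12, 7, 13]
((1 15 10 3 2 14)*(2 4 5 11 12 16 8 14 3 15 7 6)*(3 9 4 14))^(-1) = ((1 7 6 2 9 4 5 11 12 16 8 3 14)(10 15))^(-1) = (1 14 3 8 16 12 11 5 4 9 2 6 7)(10 15)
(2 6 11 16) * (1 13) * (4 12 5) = [0, 13, 6, 3, 12, 4, 11, 7, 8, 9, 10, 16, 5, 1, 14, 15, 2] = (1 13)(2 6 11 16)(4 12 5)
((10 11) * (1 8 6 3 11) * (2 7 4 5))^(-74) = ((1 8 6 3 11 10)(2 7 4 5))^(-74) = (1 11 6)(2 4)(3 8 10)(5 7)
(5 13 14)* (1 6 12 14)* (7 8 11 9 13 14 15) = [0, 6, 2, 3, 4, 14, 12, 8, 11, 13, 10, 9, 15, 1, 5, 7] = (1 6 12 15 7 8 11 9 13)(5 14)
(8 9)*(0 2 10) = (0 2 10)(8 9) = [2, 1, 10, 3, 4, 5, 6, 7, 9, 8, 0]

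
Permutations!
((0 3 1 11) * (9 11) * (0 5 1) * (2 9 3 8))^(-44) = ((0 8 2 9 11 5 1 3))^(-44) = (0 11)(1 2)(3 9)(5 8)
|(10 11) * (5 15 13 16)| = |(5 15 13 16)(10 11)| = 4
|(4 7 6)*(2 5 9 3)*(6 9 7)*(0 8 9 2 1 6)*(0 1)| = |(0 8 9 3)(1 6 4)(2 5 7)| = 12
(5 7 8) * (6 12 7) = (5 6 12 7 8) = [0, 1, 2, 3, 4, 6, 12, 8, 5, 9, 10, 11, 7]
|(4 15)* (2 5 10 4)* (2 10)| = 6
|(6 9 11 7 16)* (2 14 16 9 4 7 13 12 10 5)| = 12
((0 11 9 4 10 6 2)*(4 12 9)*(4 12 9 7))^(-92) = (0 4)(2 7)(6 12)(10 11)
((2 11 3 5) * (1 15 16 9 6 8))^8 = ((1 15 16 9 6 8)(2 11 3 5))^8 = (1 16 6)(8 15 9)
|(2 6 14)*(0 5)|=6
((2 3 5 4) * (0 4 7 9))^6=((0 4 2 3 5 7 9))^6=(0 9 7 5 3 2 4)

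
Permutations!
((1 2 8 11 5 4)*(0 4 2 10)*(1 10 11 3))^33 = ((0 4 10)(1 11 5 2 8 3))^33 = (1 2)(3 5)(8 11)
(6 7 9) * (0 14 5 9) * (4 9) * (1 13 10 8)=[14, 13, 2, 3, 9, 4, 7, 0, 1, 6, 8, 11, 12, 10, 5]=(0 14 5 4 9 6 7)(1 13 10 8)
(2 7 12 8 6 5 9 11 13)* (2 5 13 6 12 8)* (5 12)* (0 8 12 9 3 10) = (0 8 5 3 10)(2 7 12)(6 13 9 11) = [8, 1, 7, 10, 4, 3, 13, 12, 5, 11, 0, 6, 2, 9]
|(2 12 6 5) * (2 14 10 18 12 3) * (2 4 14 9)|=|(2 3 4 14 10 18 12 6 5 9)|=10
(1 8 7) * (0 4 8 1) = (0 4 8 7) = [4, 1, 2, 3, 8, 5, 6, 0, 7]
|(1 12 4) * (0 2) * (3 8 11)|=|(0 2)(1 12 4)(3 8 11)|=6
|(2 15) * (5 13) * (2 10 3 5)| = |(2 15 10 3 5 13)| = 6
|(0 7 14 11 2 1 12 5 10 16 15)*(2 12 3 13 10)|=|(0 7 14 11 12 5 2 1 3 13 10 16 15)|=13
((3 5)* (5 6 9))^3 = ((3 6 9 5))^3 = (3 5 9 6)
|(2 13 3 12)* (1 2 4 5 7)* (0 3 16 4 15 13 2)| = |(0 3 12 15 13 16 4 5 7 1)| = 10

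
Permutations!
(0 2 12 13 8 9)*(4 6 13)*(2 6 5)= (0 6 13 8 9)(2 12 4 5)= [6, 1, 12, 3, 5, 2, 13, 7, 9, 0, 10, 11, 4, 8]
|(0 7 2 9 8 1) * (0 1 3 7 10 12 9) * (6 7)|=|(0 10 12 9 8 3 6 7 2)|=9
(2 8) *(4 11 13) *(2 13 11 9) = [0, 1, 8, 3, 9, 5, 6, 7, 13, 2, 10, 11, 12, 4] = (2 8 13 4 9)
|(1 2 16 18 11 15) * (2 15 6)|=10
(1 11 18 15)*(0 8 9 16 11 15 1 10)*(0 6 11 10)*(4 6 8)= (0 4 6 11 18 1 15)(8 9 16 10)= [4, 15, 2, 3, 6, 5, 11, 7, 9, 16, 8, 18, 12, 13, 14, 0, 10, 17, 1]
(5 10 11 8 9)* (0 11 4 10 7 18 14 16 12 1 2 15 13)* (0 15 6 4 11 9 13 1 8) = (0 9 5 7 18 14 16 12 8 13 15 1 2 6 4 10 11) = [9, 2, 6, 3, 10, 7, 4, 18, 13, 5, 11, 0, 8, 15, 16, 1, 12, 17, 14]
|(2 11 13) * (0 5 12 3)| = 12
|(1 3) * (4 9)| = 2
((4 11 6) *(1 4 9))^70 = ((1 4 11 6 9))^70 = (11)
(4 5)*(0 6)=(0 6)(4 5)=[6, 1, 2, 3, 5, 4, 0]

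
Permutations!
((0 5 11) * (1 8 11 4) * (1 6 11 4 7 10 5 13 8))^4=(0 6 8)(4 13 11)(5 7 10)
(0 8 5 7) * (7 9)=(0 8 5 9 7)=[8, 1, 2, 3, 4, 9, 6, 0, 5, 7]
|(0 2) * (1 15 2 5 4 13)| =7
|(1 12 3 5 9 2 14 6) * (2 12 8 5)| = |(1 8 5 9 12 3 2 14 6)| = 9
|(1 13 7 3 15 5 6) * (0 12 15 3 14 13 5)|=|(0 12 15)(1 5 6)(7 14 13)|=3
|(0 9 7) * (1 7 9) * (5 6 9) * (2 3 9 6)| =|(0 1 7)(2 3 9 5)| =12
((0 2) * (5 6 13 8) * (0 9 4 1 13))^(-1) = (0 6 5 8 13 1 4 9 2) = ((0 2 9 4 1 13 8 5 6))^(-1)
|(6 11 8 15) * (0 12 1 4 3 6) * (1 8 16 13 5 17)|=|(0 12 8 15)(1 4 3 6 11 16 13 5 17)|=36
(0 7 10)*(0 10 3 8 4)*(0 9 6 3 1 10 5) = [7, 10, 2, 8, 9, 0, 3, 1, 4, 6, 5] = (0 7 1 10 5)(3 8 4 9 6)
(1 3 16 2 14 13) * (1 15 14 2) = (1 3 16)(13 15 14) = [0, 3, 2, 16, 4, 5, 6, 7, 8, 9, 10, 11, 12, 15, 13, 14, 1]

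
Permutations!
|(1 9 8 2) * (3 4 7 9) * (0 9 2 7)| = 8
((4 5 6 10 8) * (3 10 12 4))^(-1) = (3 8 10)(4 12 6 5)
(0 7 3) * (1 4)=[7, 4, 2, 0, 1, 5, 6, 3]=(0 7 3)(1 4)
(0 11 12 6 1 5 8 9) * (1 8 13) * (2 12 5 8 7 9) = (0 11 5 13 1 8 2 12 6 7 9) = [11, 8, 12, 3, 4, 13, 7, 9, 2, 0, 10, 5, 6, 1]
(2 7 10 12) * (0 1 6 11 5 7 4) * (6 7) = (0 1 7 10 12 2 4)(5 6 11) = [1, 7, 4, 3, 0, 6, 11, 10, 8, 9, 12, 5, 2]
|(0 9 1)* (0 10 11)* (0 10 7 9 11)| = 3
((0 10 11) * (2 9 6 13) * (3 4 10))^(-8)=(13)(0 4 11 3 10)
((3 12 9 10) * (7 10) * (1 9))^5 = ((1 9 7 10 3 12))^5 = (1 12 3 10 7 9)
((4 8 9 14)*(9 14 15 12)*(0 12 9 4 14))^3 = ((0 12 4 8)(9 15))^3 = (0 8 4 12)(9 15)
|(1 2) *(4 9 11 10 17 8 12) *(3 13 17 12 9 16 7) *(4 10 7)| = |(1 2)(3 13 17 8 9 11 7)(4 16)(10 12)| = 14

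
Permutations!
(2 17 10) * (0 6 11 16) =[6, 1, 17, 3, 4, 5, 11, 7, 8, 9, 2, 16, 12, 13, 14, 15, 0, 10] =(0 6 11 16)(2 17 10)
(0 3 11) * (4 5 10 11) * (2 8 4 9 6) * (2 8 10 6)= (0 3 9 2 10 11)(4 5 6 8)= [3, 1, 10, 9, 5, 6, 8, 7, 4, 2, 11, 0]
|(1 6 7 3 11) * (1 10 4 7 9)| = 15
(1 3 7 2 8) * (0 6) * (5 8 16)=(0 6)(1 3 7 2 16 5 8)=[6, 3, 16, 7, 4, 8, 0, 2, 1, 9, 10, 11, 12, 13, 14, 15, 5]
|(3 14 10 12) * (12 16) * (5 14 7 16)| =12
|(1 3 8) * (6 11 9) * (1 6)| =6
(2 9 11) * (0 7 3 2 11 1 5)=(11)(0 7 3 2 9 1 5)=[7, 5, 9, 2, 4, 0, 6, 3, 8, 1, 10, 11]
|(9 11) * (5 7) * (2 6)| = 2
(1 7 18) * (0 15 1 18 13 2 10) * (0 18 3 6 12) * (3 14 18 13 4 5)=[15, 7, 10, 6, 5, 3, 12, 4, 8, 9, 13, 11, 0, 2, 18, 1, 16, 17, 14]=(0 15 1 7 4 5 3 6 12)(2 10 13)(14 18)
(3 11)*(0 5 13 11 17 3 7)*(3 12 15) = (0 5 13 11 7)(3 17 12 15) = [5, 1, 2, 17, 4, 13, 6, 0, 8, 9, 10, 7, 15, 11, 14, 3, 16, 12]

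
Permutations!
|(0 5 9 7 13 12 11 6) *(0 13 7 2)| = 4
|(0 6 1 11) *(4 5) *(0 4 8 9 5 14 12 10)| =|(0 6 1 11 4 14 12 10)(5 8 9)| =24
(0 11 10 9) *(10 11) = (11)(0 10 9) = [10, 1, 2, 3, 4, 5, 6, 7, 8, 0, 9, 11]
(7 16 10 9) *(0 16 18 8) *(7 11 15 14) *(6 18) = (0 16 10 9 11 15 14 7 6 18 8) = [16, 1, 2, 3, 4, 5, 18, 6, 0, 11, 9, 15, 12, 13, 7, 14, 10, 17, 8]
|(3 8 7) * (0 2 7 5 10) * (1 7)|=|(0 2 1 7 3 8 5 10)|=8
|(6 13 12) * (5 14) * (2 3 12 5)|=7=|(2 3 12 6 13 5 14)|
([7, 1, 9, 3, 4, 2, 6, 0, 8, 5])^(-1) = [7, 1, 5, 3, 4, 9, 6, 0, 8, 2]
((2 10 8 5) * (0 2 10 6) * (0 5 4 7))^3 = (0 5 4 2 10 7 6 8)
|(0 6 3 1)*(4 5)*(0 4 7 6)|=6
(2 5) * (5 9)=(2 9 5)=[0, 1, 9, 3, 4, 2, 6, 7, 8, 5]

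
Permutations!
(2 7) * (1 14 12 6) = (1 14 12 6)(2 7) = [0, 14, 7, 3, 4, 5, 1, 2, 8, 9, 10, 11, 6, 13, 12]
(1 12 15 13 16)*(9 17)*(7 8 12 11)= (1 11 7 8 12 15 13 16)(9 17)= [0, 11, 2, 3, 4, 5, 6, 8, 12, 17, 10, 7, 15, 16, 14, 13, 1, 9]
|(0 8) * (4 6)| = 2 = |(0 8)(4 6)|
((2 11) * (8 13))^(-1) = (2 11)(8 13)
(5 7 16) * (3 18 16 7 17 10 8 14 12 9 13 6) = (3 18 16 5 17 10 8 14 12 9 13 6) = [0, 1, 2, 18, 4, 17, 3, 7, 14, 13, 8, 11, 9, 6, 12, 15, 5, 10, 16]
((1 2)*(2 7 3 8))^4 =((1 7 3 8 2))^4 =(1 2 8 3 7)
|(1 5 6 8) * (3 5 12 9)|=7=|(1 12 9 3 5 6 8)|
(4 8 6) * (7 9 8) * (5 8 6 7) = (4 5 8 7 9 6) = [0, 1, 2, 3, 5, 8, 4, 9, 7, 6]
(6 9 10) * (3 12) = (3 12)(6 9 10) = [0, 1, 2, 12, 4, 5, 9, 7, 8, 10, 6, 11, 3]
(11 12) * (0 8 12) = (0 8 12 11) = [8, 1, 2, 3, 4, 5, 6, 7, 12, 9, 10, 0, 11]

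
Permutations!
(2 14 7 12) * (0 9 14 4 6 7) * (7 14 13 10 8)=(0 9 13 10 8 7 12 2 4 6 14)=[9, 1, 4, 3, 6, 5, 14, 12, 7, 13, 8, 11, 2, 10, 0]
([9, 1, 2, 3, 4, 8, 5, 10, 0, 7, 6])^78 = (0 9 7 10 6 5 8)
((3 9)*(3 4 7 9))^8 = (4 9 7)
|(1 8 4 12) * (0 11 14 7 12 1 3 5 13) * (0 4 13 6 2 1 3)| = 40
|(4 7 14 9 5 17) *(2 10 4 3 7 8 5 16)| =11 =|(2 10 4 8 5 17 3 7 14 9 16)|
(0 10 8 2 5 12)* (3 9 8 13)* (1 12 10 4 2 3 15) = (0 4 2 5 10 13 15 1 12)(3 9 8) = [4, 12, 5, 9, 2, 10, 6, 7, 3, 8, 13, 11, 0, 15, 14, 1]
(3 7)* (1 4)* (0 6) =(0 6)(1 4)(3 7) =[6, 4, 2, 7, 1, 5, 0, 3]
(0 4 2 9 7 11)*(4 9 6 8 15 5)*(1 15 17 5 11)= [9, 15, 6, 3, 2, 4, 8, 1, 17, 7, 10, 0, 12, 13, 14, 11, 16, 5]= (0 9 7 1 15 11)(2 6 8 17 5 4)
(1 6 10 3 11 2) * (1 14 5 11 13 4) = (1 6 10 3 13 4)(2 14 5 11) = [0, 6, 14, 13, 1, 11, 10, 7, 8, 9, 3, 2, 12, 4, 5]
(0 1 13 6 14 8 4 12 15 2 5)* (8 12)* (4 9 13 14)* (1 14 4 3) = (0 14 12 15 2 5)(1 4 8 9 13 6 3) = [14, 4, 5, 1, 8, 0, 3, 7, 9, 13, 10, 11, 15, 6, 12, 2]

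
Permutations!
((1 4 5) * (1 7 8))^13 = (1 7 4 8 5)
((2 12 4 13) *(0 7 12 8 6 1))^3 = ((0 7 12 4 13 2 8 6 1))^3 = (0 4 8)(1 12 2)(6 7 13)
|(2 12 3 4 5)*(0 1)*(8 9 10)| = |(0 1)(2 12 3 4 5)(8 9 10)| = 30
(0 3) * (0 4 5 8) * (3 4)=(0 4 5 8)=[4, 1, 2, 3, 5, 8, 6, 7, 0]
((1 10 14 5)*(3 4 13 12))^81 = (1 10 14 5)(3 4 13 12)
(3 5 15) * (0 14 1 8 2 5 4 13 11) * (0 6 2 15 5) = [14, 8, 0, 4, 13, 5, 2, 7, 15, 9, 10, 6, 12, 11, 1, 3] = (0 14 1 8 15 3 4 13 11 6 2)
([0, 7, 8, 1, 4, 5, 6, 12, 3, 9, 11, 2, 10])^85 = (1 2 12 3 11 7 8 10)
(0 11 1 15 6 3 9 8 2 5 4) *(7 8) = [11, 15, 5, 9, 0, 4, 3, 8, 2, 7, 10, 1, 12, 13, 14, 6] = (0 11 1 15 6 3 9 7 8 2 5 4)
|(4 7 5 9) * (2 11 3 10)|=|(2 11 3 10)(4 7 5 9)|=4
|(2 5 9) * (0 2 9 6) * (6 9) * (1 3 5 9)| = 12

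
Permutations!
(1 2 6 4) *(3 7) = [0, 2, 6, 7, 1, 5, 4, 3] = (1 2 6 4)(3 7)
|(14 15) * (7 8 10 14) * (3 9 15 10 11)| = |(3 9 15 7 8 11)(10 14)| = 6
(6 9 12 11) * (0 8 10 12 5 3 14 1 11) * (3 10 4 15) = (0 8 4 15 3 14 1 11 6 9 5 10 12) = [8, 11, 2, 14, 15, 10, 9, 7, 4, 5, 12, 6, 0, 13, 1, 3]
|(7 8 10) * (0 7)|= |(0 7 8 10)|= 4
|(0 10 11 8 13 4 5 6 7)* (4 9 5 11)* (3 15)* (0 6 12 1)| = 10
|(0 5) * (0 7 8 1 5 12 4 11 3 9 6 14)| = |(0 12 4 11 3 9 6 14)(1 5 7 8)| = 8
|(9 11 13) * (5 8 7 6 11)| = 7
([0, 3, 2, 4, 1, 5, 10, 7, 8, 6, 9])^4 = [0, 3, 2, 4, 1, 5, 10, 7, 8, 6, 9]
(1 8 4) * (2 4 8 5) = (8)(1 5 2 4) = [0, 5, 4, 3, 1, 2, 6, 7, 8]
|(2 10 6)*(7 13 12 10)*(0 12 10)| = |(0 12)(2 7 13 10 6)| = 10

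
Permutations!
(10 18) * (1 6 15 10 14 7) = (1 6 15 10 18 14 7) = [0, 6, 2, 3, 4, 5, 15, 1, 8, 9, 18, 11, 12, 13, 7, 10, 16, 17, 14]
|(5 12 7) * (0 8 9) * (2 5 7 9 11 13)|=8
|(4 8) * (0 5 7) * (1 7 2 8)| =|(0 5 2 8 4 1 7)| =7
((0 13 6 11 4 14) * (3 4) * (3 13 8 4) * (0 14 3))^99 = (14)(0 3 4 8)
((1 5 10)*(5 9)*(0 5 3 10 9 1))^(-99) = ((0 5 9 3 10))^(-99) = (0 5 9 3 10)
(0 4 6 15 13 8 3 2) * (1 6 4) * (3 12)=(0 1 6 15 13 8 12 3 2)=[1, 6, 0, 2, 4, 5, 15, 7, 12, 9, 10, 11, 3, 8, 14, 13]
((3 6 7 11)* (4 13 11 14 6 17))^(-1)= (3 11 13 4 17)(6 14 7)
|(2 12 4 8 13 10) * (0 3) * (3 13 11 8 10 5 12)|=8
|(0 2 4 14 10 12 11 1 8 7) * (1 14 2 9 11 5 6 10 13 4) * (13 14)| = 36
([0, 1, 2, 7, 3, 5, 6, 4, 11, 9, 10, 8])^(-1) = (3 4 7)(8 11)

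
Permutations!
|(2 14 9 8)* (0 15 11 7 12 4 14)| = 10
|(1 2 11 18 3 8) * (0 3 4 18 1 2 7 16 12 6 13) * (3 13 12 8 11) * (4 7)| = 18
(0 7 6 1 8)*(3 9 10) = (0 7 6 1 8)(3 9 10) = [7, 8, 2, 9, 4, 5, 1, 6, 0, 10, 3]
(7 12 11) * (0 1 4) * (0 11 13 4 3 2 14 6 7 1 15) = (0 15)(1 3 2 14 6 7 12 13 4 11) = [15, 3, 14, 2, 11, 5, 7, 12, 8, 9, 10, 1, 13, 4, 6, 0]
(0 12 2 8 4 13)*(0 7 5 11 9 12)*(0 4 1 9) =[4, 9, 8, 3, 13, 11, 6, 5, 1, 12, 10, 0, 2, 7] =(0 4 13 7 5 11)(1 9 12 2 8)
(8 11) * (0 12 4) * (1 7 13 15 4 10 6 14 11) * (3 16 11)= [12, 7, 2, 16, 0, 5, 14, 13, 1, 9, 6, 8, 10, 15, 3, 4, 11]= (0 12 10 6 14 3 16 11 8 1 7 13 15 4)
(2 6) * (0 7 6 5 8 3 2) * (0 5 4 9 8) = [7, 1, 4, 2, 9, 0, 5, 6, 3, 8] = (0 7 6 5)(2 4 9 8 3)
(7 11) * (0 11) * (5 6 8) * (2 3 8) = (0 11 7)(2 3 8 5 6) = [11, 1, 3, 8, 4, 6, 2, 0, 5, 9, 10, 7]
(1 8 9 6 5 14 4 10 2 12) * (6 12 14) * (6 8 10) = (1 10 2 14 4 6 5 8 9 12) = [0, 10, 14, 3, 6, 8, 5, 7, 9, 12, 2, 11, 1, 13, 4]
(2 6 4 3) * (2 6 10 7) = [0, 1, 10, 6, 3, 5, 4, 2, 8, 9, 7] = (2 10 7)(3 6 4)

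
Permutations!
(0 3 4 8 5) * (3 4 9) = (0 4 8 5)(3 9) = [4, 1, 2, 9, 8, 0, 6, 7, 5, 3]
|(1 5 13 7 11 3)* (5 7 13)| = |(13)(1 7 11 3)| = 4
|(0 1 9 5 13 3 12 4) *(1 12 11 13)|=|(0 12 4)(1 9 5)(3 11 13)|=3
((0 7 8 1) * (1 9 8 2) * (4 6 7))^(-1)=(0 1 2 7 6 4)(8 9)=((0 4 6 7 2 1)(8 9))^(-1)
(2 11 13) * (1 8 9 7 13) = (1 8 9 7 13 2 11) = [0, 8, 11, 3, 4, 5, 6, 13, 9, 7, 10, 1, 12, 2]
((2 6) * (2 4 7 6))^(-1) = (4 6 7) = ((4 7 6))^(-1)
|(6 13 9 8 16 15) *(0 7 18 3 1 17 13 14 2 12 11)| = 16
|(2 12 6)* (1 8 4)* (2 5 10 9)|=|(1 8 4)(2 12 6 5 10 9)|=6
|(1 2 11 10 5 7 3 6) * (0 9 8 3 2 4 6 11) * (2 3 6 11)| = 12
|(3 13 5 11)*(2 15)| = 4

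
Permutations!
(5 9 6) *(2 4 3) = (2 4 3)(5 9 6) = [0, 1, 4, 2, 3, 9, 5, 7, 8, 6]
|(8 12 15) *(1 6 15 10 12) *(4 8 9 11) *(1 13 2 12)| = |(1 6 15 9 11 4 8 13 2 12 10)| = 11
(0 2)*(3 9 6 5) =[2, 1, 0, 9, 4, 3, 5, 7, 8, 6] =(0 2)(3 9 6 5)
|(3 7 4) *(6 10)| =|(3 7 4)(6 10)| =6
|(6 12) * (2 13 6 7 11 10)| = 7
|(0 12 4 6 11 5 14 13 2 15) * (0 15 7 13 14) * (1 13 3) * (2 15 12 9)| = |(0 9 2 7 3 1 13 15 12 4 6 11 5)| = 13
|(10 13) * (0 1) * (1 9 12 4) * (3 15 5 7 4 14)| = |(0 9 12 14 3 15 5 7 4 1)(10 13)| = 10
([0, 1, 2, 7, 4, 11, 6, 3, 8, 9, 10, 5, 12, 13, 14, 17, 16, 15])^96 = (17)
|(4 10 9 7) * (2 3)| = |(2 3)(4 10 9 7)| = 4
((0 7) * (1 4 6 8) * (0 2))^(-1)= ((0 7 2)(1 4 6 8))^(-1)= (0 2 7)(1 8 6 4)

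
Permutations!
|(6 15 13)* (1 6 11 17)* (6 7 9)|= 8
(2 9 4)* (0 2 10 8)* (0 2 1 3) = (0 1 3)(2 9 4 10 8) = [1, 3, 9, 0, 10, 5, 6, 7, 2, 4, 8]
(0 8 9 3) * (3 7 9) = (0 8 3)(7 9) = [8, 1, 2, 0, 4, 5, 6, 9, 3, 7]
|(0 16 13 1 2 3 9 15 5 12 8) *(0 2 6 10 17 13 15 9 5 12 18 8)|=20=|(0 16 15 12)(1 6 10 17 13)(2 3 5 18 8)|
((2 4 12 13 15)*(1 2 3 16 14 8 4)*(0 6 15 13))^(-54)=((0 6 15 3 16 14 8 4 12)(1 2))^(-54)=(16)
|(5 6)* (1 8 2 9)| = 4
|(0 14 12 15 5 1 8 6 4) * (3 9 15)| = |(0 14 12 3 9 15 5 1 8 6 4)| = 11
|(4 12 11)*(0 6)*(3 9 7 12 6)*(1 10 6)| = 10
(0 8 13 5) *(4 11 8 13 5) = [13, 1, 2, 3, 11, 0, 6, 7, 5, 9, 10, 8, 12, 4] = (0 13 4 11 8 5)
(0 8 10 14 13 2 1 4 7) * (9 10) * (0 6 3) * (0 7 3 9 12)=(0 8 12)(1 4 3 7 6 9 10 14 13 2)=[8, 4, 1, 7, 3, 5, 9, 6, 12, 10, 14, 11, 0, 2, 13]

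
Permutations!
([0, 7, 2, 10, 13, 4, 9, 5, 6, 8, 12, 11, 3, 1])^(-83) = (1 5 13 7 4)(3 10 12)(6 9 8)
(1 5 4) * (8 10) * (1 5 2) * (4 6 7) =(1 2)(4 5 6 7)(8 10) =[0, 2, 1, 3, 5, 6, 7, 4, 10, 9, 8]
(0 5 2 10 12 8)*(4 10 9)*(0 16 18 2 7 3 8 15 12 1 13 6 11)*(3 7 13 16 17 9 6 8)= (0 5 13 8 17 9 4 10 1 16 18 2 6 11)(12 15)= [5, 16, 6, 3, 10, 13, 11, 7, 17, 4, 1, 0, 15, 8, 14, 12, 18, 9, 2]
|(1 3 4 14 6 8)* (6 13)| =|(1 3 4 14 13 6 8)| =7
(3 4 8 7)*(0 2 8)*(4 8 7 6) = [2, 1, 7, 8, 0, 5, 4, 3, 6] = (0 2 7 3 8 6 4)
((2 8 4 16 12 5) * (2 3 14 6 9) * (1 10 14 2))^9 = ((1 10 14 6 9)(2 8 4 16 12 5 3))^9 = (1 9 6 14 10)(2 4 12 3 8 16 5)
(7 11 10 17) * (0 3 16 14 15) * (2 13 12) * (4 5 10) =[3, 1, 13, 16, 5, 10, 6, 11, 8, 9, 17, 4, 2, 12, 15, 0, 14, 7] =(0 3 16 14 15)(2 13 12)(4 5 10 17 7 11)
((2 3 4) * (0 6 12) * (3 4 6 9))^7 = (0 3 12 9 6)(2 4)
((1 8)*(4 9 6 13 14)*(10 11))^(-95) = ((1 8)(4 9 6 13 14)(10 11))^(-95) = (14)(1 8)(10 11)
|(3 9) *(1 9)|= |(1 9 3)|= 3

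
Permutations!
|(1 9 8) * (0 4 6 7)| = 12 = |(0 4 6 7)(1 9 8)|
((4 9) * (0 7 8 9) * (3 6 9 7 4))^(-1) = (0 4)(3 9 6)(7 8) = ((0 4)(3 6 9)(7 8))^(-1)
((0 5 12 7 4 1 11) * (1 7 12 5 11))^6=(12)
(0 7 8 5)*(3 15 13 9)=(0 7 8 5)(3 15 13 9)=[7, 1, 2, 15, 4, 0, 6, 8, 5, 3, 10, 11, 12, 9, 14, 13]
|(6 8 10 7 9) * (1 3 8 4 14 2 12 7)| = 28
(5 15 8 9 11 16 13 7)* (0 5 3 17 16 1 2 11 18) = (0 5 15 8 9 18)(1 2 11)(3 17 16 13 7) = [5, 2, 11, 17, 4, 15, 6, 3, 9, 18, 10, 1, 12, 7, 14, 8, 13, 16, 0]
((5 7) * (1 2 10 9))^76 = (10)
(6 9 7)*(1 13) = (1 13)(6 9 7) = [0, 13, 2, 3, 4, 5, 9, 6, 8, 7, 10, 11, 12, 1]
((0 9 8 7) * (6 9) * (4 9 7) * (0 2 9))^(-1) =(0 4 8 9 2 7 6)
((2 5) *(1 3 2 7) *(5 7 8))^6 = ((1 3 2 7)(5 8))^6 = (8)(1 2)(3 7)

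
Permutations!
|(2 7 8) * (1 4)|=6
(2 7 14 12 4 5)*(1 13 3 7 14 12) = (1 13 3 7 12 4 5 2 14) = [0, 13, 14, 7, 5, 2, 6, 12, 8, 9, 10, 11, 4, 3, 1]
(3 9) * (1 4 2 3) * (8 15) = (1 4 2 3 9)(8 15) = [0, 4, 3, 9, 2, 5, 6, 7, 15, 1, 10, 11, 12, 13, 14, 8]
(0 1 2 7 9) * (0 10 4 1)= (1 2 7 9 10 4)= [0, 2, 7, 3, 1, 5, 6, 9, 8, 10, 4]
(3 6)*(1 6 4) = (1 6 3 4) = [0, 6, 2, 4, 1, 5, 3]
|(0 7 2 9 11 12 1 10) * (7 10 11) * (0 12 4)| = |(0 10 12 1 11 4)(2 9 7)| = 6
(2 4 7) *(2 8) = (2 4 7 8) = [0, 1, 4, 3, 7, 5, 6, 8, 2]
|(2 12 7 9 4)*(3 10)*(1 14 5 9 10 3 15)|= 10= |(1 14 5 9 4 2 12 7 10 15)|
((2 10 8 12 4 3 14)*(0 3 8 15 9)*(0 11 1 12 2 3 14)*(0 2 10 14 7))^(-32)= ((0 7)(1 12 4 8 10 15 9 11)(2 14 3))^(-32)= (15)(2 14 3)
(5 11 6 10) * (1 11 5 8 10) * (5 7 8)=[0, 11, 2, 3, 4, 7, 1, 8, 10, 9, 5, 6]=(1 11 6)(5 7 8 10)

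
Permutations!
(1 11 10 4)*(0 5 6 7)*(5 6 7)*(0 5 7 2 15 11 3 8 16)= (0 6 7 5 2 15 11 10 4 1 3 8 16)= [6, 3, 15, 8, 1, 2, 7, 5, 16, 9, 4, 10, 12, 13, 14, 11, 0]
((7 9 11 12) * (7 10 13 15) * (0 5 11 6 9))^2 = ((0 5 11 12 10 13 15 7)(6 9))^2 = (0 11 10 15)(5 12 13 7)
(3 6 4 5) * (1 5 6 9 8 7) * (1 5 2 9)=(1 2 9 8 7 5 3)(4 6)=[0, 2, 9, 1, 6, 3, 4, 5, 7, 8]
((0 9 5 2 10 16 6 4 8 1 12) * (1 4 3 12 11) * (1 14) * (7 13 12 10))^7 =(1 11 14)(3 6 16 10)(4 8)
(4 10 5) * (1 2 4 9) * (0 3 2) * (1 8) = (0 3 2 4 10 5 9 8 1) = [3, 0, 4, 2, 10, 9, 6, 7, 1, 8, 5]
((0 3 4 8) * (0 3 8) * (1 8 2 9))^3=((0 2 9 1 8 3 4))^3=(0 1 4 9 3 2 8)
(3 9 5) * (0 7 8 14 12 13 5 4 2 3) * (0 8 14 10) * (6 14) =[7, 1, 3, 9, 2, 8, 14, 6, 10, 4, 0, 11, 13, 5, 12] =(0 7 6 14 12 13 5 8 10)(2 3 9 4)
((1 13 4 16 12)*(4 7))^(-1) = ((1 13 7 4 16 12))^(-1) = (1 12 16 4 7 13)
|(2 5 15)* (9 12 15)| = |(2 5 9 12 15)| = 5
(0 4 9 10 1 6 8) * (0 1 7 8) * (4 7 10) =(10)(0 7 8 1 6)(4 9) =[7, 6, 2, 3, 9, 5, 0, 8, 1, 4, 10]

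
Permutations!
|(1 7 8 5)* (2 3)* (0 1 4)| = |(0 1 7 8 5 4)(2 3)| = 6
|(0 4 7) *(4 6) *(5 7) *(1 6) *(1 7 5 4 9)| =|(0 7)(1 6 9)| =6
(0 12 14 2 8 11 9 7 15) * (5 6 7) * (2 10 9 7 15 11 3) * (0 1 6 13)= (0 12 14 10 9 5 13)(1 6 15)(2 8 3)(7 11)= [12, 6, 8, 2, 4, 13, 15, 11, 3, 5, 9, 7, 14, 0, 10, 1]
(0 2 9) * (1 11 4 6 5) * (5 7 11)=(0 2 9)(1 5)(4 6 7 11)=[2, 5, 9, 3, 6, 1, 7, 11, 8, 0, 10, 4]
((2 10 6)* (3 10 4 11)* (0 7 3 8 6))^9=(0 7 3 10)(2 6 8 11 4)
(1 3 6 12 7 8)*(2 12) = (1 3 6 2 12 7 8) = [0, 3, 12, 6, 4, 5, 2, 8, 1, 9, 10, 11, 7]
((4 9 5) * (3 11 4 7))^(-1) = (3 7 5 9 4 11) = ((3 11 4 9 5 7))^(-1)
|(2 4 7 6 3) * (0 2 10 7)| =12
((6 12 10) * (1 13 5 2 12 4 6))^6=((1 13 5 2 12 10)(4 6))^6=(13)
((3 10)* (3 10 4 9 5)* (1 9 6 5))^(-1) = (10)(1 9)(3 5 6 4)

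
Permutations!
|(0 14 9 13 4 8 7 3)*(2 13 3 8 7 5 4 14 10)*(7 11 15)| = |(0 10 2 13 14 9 3)(4 11 15 7 8 5)| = 42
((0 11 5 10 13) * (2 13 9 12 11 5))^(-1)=(0 13 2 11 12 9 10 5)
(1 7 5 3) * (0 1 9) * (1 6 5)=(0 6 5 3 9)(1 7)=[6, 7, 2, 9, 4, 3, 5, 1, 8, 0]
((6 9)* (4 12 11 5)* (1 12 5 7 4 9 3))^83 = ((1 12 11 7 4 5 9 6 3))^83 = (1 11 4 9 3 12 7 5 6)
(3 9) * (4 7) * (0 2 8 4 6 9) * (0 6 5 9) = (0 2 8 4 7 5 9 3 6) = [2, 1, 8, 6, 7, 9, 0, 5, 4, 3]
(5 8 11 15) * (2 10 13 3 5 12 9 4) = (2 10 13 3 5 8 11 15 12 9 4) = [0, 1, 10, 5, 2, 8, 6, 7, 11, 4, 13, 15, 9, 3, 14, 12]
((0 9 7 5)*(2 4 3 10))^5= ((0 9 7 5)(2 4 3 10))^5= (0 9 7 5)(2 4 3 10)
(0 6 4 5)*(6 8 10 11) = (0 8 10 11 6 4 5) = [8, 1, 2, 3, 5, 0, 4, 7, 10, 9, 11, 6]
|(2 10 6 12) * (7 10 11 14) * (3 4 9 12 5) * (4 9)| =10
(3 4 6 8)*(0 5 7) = (0 5 7)(3 4 6 8) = [5, 1, 2, 4, 6, 7, 8, 0, 3]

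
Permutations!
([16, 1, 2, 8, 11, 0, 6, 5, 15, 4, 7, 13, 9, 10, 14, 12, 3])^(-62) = (0 8 9 13 5 3 12 11 7 16 15 4 10)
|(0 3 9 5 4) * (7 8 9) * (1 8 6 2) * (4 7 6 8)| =12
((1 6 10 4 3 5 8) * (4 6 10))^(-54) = ((1 10 6 4 3 5 8))^(-54) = (1 6 3 8 10 4 5)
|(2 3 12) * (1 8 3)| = 5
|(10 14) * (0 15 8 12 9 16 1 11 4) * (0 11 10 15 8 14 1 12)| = 6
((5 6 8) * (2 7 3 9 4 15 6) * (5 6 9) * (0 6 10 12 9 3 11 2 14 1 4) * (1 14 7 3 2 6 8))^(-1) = ((0 8 10 12 9)(1 4 15 2 3 5 7 11 6))^(-1) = (0 9 12 10 8)(1 6 11 7 5 3 2 15 4)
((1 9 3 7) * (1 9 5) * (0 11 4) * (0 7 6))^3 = ((0 11 4 7 9 3 6)(1 5))^3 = (0 7 6 4 3 11 9)(1 5)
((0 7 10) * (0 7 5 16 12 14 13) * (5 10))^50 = (0 7 16 14)(5 12 13 10)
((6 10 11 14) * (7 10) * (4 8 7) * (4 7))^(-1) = ((4 8)(6 7 10 11 14))^(-1) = (4 8)(6 14 11 10 7)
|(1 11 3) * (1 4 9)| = |(1 11 3 4 9)| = 5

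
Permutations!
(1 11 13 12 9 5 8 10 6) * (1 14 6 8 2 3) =(1 11 13 12 9 5 2 3)(6 14)(8 10) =[0, 11, 3, 1, 4, 2, 14, 7, 10, 5, 8, 13, 9, 12, 6]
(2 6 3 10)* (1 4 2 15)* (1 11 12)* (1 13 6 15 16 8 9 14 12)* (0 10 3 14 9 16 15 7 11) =(0 10 15)(1 4 2 7 11)(6 14 12 13)(8 16) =[10, 4, 7, 3, 2, 5, 14, 11, 16, 9, 15, 1, 13, 6, 12, 0, 8]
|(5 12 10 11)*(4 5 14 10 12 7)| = 3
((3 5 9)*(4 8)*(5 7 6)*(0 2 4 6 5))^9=((0 2 4 8 6)(3 7 5 9))^9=(0 6 8 4 2)(3 7 5 9)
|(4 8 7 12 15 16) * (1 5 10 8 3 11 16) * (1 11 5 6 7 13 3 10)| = |(1 6 7 12 15 11 16 4 10 8 13 3 5)| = 13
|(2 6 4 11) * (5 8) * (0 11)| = 10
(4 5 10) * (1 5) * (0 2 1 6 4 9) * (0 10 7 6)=(0 2 1 5 7 6 4)(9 10)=[2, 5, 1, 3, 0, 7, 4, 6, 8, 10, 9]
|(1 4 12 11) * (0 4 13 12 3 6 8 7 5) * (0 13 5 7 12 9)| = 11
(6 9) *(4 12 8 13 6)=(4 12 8 13 6 9)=[0, 1, 2, 3, 12, 5, 9, 7, 13, 4, 10, 11, 8, 6]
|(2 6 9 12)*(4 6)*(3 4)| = |(2 3 4 6 9 12)| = 6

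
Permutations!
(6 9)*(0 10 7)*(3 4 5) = (0 10 7)(3 4 5)(6 9) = [10, 1, 2, 4, 5, 3, 9, 0, 8, 6, 7]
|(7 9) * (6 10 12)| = 6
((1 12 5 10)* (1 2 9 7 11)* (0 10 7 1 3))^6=((0 10 2 9 1 12 5 7 11 3))^6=(0 5 2 11 1)(3 12 10 7 9)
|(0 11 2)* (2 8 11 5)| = 6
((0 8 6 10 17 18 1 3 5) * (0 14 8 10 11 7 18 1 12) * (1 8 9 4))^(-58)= (0 11 10 7 17 18 8 12 6)(1 5 9)(3 14 4)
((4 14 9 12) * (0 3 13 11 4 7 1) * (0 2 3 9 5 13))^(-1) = (0 3 2 1 7 12 9)(4 11 13 5 14)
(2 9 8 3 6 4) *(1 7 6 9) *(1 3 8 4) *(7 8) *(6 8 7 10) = (1 7 8 10 6)(2 3 9 4) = [0, 7, 3, 9, 2, 5, 1, 8, 10, 4, 6]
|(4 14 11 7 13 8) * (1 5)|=6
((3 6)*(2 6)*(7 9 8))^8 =(2 3 6)(7 8 9)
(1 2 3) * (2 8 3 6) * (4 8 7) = (1 7 4 8 3)(2 6) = [0, 7, 6, 1, 8, 5, 2, 4, 3]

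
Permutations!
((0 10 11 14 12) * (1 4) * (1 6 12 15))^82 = (0 10 11 14 15 1 4 6 12)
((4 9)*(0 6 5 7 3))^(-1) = (0 3 7 5 6)(4 9)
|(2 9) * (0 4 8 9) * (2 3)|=6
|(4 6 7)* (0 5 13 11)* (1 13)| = 15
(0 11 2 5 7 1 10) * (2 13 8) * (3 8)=(0 11 13 3 8 2 5 7 1 10)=[11, 10, 5, 8, 4, 7, 6, 1, 2, 9, 0, 13, 12, 3]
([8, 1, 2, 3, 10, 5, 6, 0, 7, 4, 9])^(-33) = (10)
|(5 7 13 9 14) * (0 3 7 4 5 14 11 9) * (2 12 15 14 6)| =|(0 3 7 13)(2 12 15 14 6)(4 5)(9 11)| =20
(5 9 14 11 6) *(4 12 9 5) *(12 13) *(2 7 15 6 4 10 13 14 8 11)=(2 7 15 6 10 13 12 9 8 11 4 14)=[0, 1, 7, 3, 14, 5, 10, 15, 11, 8, 13, 4, 9, 12, 2, 6]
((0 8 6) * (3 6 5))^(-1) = ((0 8 5 3 6))^(-1) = (0 6 3 5 8)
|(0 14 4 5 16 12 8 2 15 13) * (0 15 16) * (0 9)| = 20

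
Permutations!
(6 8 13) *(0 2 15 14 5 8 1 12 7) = (0 2 15 14 5 8 13 6 1 12 7) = [2, 12, 15, 3, 4, 8, 1, 0, 13, 9, 10, 11, 7, 6, 5, 14]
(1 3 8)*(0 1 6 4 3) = (0 1)(3 8 6 4) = [1, 0, 2, 8, 3, 5, 4, 7, 6]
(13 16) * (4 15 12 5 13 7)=(4 15 12 5 13 16 7)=[0, 1, 2, 3, 15, 13, 6, 4, 8, 9, 10, 11, 5, 16, 14, 12, 7]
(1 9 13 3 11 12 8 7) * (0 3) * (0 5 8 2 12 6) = (0 3 11 6)(1 9 13 5 8 7)(2 12) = [3, 9, 12, 11, 4, 8, 0, 1, 7, 13, 10, 6, 2, 5]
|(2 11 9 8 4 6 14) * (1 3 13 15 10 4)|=12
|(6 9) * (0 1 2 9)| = 5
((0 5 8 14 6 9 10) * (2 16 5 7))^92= (0 2 5 14 9)(6 10 7 16 8)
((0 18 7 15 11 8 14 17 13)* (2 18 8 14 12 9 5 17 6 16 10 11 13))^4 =(0 5 7 8 17 15 12 2 13 9 18)(6 14 11 10 16)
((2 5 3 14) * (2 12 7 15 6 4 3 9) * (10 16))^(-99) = (3 4 6 15 7 12 14)(10 16)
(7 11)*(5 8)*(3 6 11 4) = (3 6 11 7 4)(5 8) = [0, 1, 2, 6, 3, 8, 11, 4, 5, 9, 10, 7]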